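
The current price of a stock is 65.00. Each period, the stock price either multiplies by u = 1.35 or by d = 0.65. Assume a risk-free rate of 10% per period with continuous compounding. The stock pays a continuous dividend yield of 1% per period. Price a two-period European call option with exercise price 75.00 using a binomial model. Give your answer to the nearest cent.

14.33

Per-period risk-free factor R = e^0.1 = 1.1052; dividend-adjusted growth = e^(0.1−0.01) = 1.0942.
Risk-neutral probability p = (1.0942 − 0.65)/(1.35 − 0.65) = 0.4442/0.7000 = 0.6345
Terminal stock prices: S_uu = 118.5, S_ud = 57.04, S_dd = 27.46
Terminal payoffs (S − K): max(43.46, 0) = 43.46, max(-17.96, 0) = 0, max(-47.54, 0) = 0
Node u (S = 87.75): V_u = e^(−0.1)·[0.6345·43.4625 + 0.3655·0.0000] = 24.9540
Node d (S = 42.25): V_d = e^(−0.1)·[0.6345·0.0000 + 0.3655·0.0000] = 0.0000
Node 0 (S = 65): V_0 = e^(−0.1)·[0.6345·24.9540 + 0.3655·0.0000] = 14.3274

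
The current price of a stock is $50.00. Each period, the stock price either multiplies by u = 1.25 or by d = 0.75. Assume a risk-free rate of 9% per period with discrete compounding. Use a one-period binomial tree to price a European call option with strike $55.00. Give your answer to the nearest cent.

$4.68

Risk-neutral probability p = (1 + 0.09 − 0.75)/(1.25 − 0.75) = 0.3400/0.5000 = 0.6800
Terminal stock prices: S_u = 62.5, S_d = 37.5
Terminal payoffs (S − K): max(7.5, 0) = 7.5, max(-17.5, 0) = 0
Node 0 (S = 50): V_0 = 1/1.09·[0.6800·7.5000 + 0.3200·0.0000] = 4.6789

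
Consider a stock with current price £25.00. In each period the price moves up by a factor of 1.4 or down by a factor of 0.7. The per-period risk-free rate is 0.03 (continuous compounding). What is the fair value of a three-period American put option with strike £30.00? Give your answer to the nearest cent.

Risk-neutral probability p = (e^0.03 − 0.7)/(1.4 − 0.7) = 0.3305/0.7000 = 0.4721
Terminal stock prices: S_uuu = 68.6, S_uud = 34.3, S_udd = 17.15, S_ddd = 8.575
Terminal payoffs (K − S): max(-38.6, 0) = 0, max(-4.3, 0) = 0, max(12.85, 0) = 12.85, max(21.43, 0) = 21.43
Node uu (S = 49): continuation = e^(−0.03)·[0.4721·0.0000 + 0.5279·0.0000] = 0.0000; exercise value = 0.0000 ≤ continuation, so V_uu = 0.0000
Node ud (S = 24.5): continuation = e^(−0.03)·[0.4721·0.0000 + 0.5279·12.8500] = 6.5833; exercise value = 5.5000 ≤ continuation, so V_ud = 6.5833
Node dd (S = 12.25): continuation = e^(−0.03)·[0.4721·12.8500 + 0.5279·21.4250] = 16.8634; exercise value = 17.7500 > continuation, so V_dd = 17.7500 (exercise)
Node u (S = 35): continuation = e^(−0.03)·[0.4721·0.0000 + 0.5279·6.5833] = 3.3728; exercise value = 0.0000 ≤ continuation, so V_u = 3.3728
Node d (S = 17.5): continuation = e^(−0.03)·[0.4721·6.5833 + 0.5279·17.7500] = 12.1097; exercise value = 12.5000 > continuation, so V_d = 12.5000 (exercise)
Node 0 (S = 25): continuation = e^(−0.03)·[0.4721·3.3728 + 0.5279·12.5000] = 7.9491; exercise value = 5.0000 ≤ continuation, so V_0 = 7.9491

£7.95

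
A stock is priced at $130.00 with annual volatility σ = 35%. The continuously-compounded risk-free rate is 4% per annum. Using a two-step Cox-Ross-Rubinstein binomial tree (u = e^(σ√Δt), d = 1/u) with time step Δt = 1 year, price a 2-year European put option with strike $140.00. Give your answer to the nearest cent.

CRR parameters: u = e^(σ√Δt) = e^(0.35·√1) = 1.4191, d = 1/u = 0.7047
Per-period rate: rΔt = 0.04·1 = 0.04, so R = e^0.04 = 1.0408
Risk-neutral probability p = (e^0.04 − 0.7047)/(1.4191 − 0.7047) = 0.3361/0.7144 = 0.4705
Terminal stock prices: S_uu = 261.8, S_ud = 130, S_dd = 64.56
Terminal payoffs (K − S): max(-121.8, 0) = 0, max(10, 0) = 10, max(75.44, 0) = 75.44
Node u (S = 184.5): V_u = e^(−0.04)·[0.4705·0.0000 + 0.5295·10.0000] = 5.0873
Node d (S = 91.61): V_d = e^(−0.04)·[0.4705·10.0000 + 0.5295·75.4439] = 42.9011
Node 0 (S = 130): V_0 = e^(−0.04)·[0.4705·5.0873 + 0.5295·42.9011] = 24.1248

$24.12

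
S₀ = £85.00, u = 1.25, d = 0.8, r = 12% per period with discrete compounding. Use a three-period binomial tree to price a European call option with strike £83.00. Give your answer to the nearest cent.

£28.50

Risk-neutral probability p = (1 + 0.12 − 0.8)/(1.25 − 0.8) = 0.3200/0.4500 = 0.7111
Terminal stock prices: S_uuu = 166, S_uud = 106.2, S_udd = 68, S_ddd = 43.52
Terminal payoffs (S − K): max(83.02, 0) = 83.02, max(23.25, 0) = 23.25, max(-15, 0) = 0, max(-39.48, 0) = 0
Node uu (S = 132.8): V_uu = 1/1.12·[0.7111·83.0156 + 0.2889·23.2500] = 58.7054
Node ud (S = 85): V_ud = 1/1.12·[0.7111·23.2500 + 0.2889·0.0000] = 14.7619
Node dd (S = 54.4): V_dd = 1/1.12·[0.7111·0.0000 + 0.2889·0.0000] = 0.0000
Node u (S = 106.2): V_u = 1/1.12·[0.7111·58.7054 + 0.2889·14.7619] = 41.0809
Node d (S = 68): V_d = 1/1.12·[0.7111·14.7619 + 0.2889·0.0000] = 9.3726
Node 0 (S = 85): V_0 = 1/1.12·[0.7111·41.0809 + 0.2889·9.3726] = 28.5006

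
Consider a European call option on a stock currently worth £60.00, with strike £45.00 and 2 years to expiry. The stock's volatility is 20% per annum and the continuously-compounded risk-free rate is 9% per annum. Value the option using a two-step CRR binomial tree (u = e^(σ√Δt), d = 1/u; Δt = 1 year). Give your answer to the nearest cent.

CRR parameters: u = e^(σ√Δt) = e^(0.2·√1) = 1.2214, d = 1/u = 0.8187
Per-period rate: rΔt = 0.09·1 = 0.09, so R = e^0.09 = 1.0942
Risk-neutral probability p = (e^0.09 − 0.8187)/(1.2214 − 0.8187) = 0.2754/0.4027 = 0.6840
Terminal stock prices: S_uu = 89.51, S_ud = 60, S_dd = 40.22
Terminal payoffs (S − K): max(44.51, 0) = 44.51, max(15, 0) = 15, max(-4.781, 0) = 0
Node u (S = 73.28): V_u = e^(−0.09)·[0.6840·44.5095 + 0.3160·15.0000] = 32.1573
Node d (S = 49.12): V_d = e^(−0.09)·[0.6840·15.0000 + 0.3160·0.0000] = 9.3775
Node 0 (S = 60): V_0 = e^(−0.09)·[0.6840·32.1573 + 0.3160·9.3775] = 22.8115

£22.81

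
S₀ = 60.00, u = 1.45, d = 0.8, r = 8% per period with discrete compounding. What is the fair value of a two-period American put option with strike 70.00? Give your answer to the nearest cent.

Risk-neutral probability p = (1 + 0.08 − 0.8)/(1.45 − 0.8) = 0.2800/0.6500 = 0.4308
Terminal stock prices: S_uu = 126.2, S_ud = 69.6, S_dd = 38.4
Terminal payoffs (K − S): max(-56.15, 0) = 0, max(0.4, 0) = 0.4, max(31.6, 0) = 31.6
Node u (S = 87): continuation = 1/1.08·[0.4308·0.0000 + 0.5692·0.4000] = 0.2108; exercise value = 0.0000 ≤ continuation, so V_u = 0.2108
Node d (S = 48): continuation = 1/1.08·[0.4308·0.4000 + 0.5692·31.6000] = 16.8148; exercise value = 22.0000 > continuation, so V_d = 22.0000 (exercise)
Node 0 (S = 60): continuation = 1/1.08·[0.4308·0.2108 + 0.5692·22.0000] = 11.6795; exercise value = 10.0000 ≤ continuation, so V_0 = 11.6795

11.68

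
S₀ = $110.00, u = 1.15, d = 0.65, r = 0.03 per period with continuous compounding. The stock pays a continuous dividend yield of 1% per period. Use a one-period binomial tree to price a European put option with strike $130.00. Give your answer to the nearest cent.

$17.25

Per-period risk-free factor R = e^0.03 = 1.0305; dividend-adjusted growth = e^(0.03−0.01) = 1.0202.
Risk-neutral probability p = (1.0202 − 0.65)/(1.15 − 0.65) = 0.3702/0.5000 = 0.7404
Terminal stock prices: S_u = 126.5, S_d = 71.5
Terminal payoffs (K − S): max(3.5, 0) = 3.5, max(58.5, 0) = 58.5
Node 0 (S = 110): V_0 = e^(−0.03)·[0.7404·3.5000 + 0.2596·58.5000] = 17.2524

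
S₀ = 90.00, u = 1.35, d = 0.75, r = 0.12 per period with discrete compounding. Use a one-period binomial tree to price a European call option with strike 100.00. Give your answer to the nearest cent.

11.84

Risk-neutral probability p = (1 + 0.12 − 0.75)/(1.35 − 0.75) = 0.3700/0.6000 = 0.6167
Terminal stock prices: S_u = 121.5, S_d = 67.5
Terminal payoffs (S − K): max(21.5, 0) = 21.5, max(-32.5, 0) = 0
Node 0 (S = 90): V_0 = 1/1.12·[0.6167·21.5000 + 0.3833·0.0000] = 11.8378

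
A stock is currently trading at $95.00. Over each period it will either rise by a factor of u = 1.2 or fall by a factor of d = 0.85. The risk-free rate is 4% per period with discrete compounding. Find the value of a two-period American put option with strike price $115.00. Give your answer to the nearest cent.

Risk-neutral probability p = (1 + 0.04 − 0.85)/(1.2 − 0.85) = 0.1900/0.3500 = 0.5429
Terminal stock prices: S_uu = 136.8, S_ud = 96.9, S_dd = 68.64
Terminal payoffs (K − S): max(-21.8, 0) = 0, max(18.1, 0) = 18.1, max(46.36, 0) = 46.36
Node u (S = 114): continuation = 1/1.04·[0.5429·0.0000 + 0.4571·18.1000] = 7.9560; exercise value = 1.0000 ≤ continuation, so V_u = 7.9560
Node d (S = 80.75): continuation = 1/1.04·[0.5429·18.1000 + 0.4571·46.3625] = 29.8269; exercise value = 34.2500 > continuation, so V_d = 34.2500 (exercise)
Node 0 (S = 95): continuation = 1/1.04·[0.5429·7.9560 + 0.4571·34.2500] = 19.2078; exercise value = 20.0000 > continuation, so V_0 = 20.0000 (exercise)

$20.00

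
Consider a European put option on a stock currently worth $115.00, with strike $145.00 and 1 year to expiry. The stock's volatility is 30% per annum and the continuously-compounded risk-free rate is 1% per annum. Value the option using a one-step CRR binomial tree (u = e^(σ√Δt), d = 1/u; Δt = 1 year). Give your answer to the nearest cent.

$33.04

CRR parameters: u = e^(σ√Δt) = e^(0.3·√1) = 1.3499, d = 1/u = 0.7408
Per-period rate: rΔt = 0.01·1 = 0.01, so R = e^0.01 = 1.0101
Risk-neutral probability p = (e^0.01 − 0.7408)/(1.3499 − 0.7408) = 0.2692/0.6090 = 0.4421
Terminal stock prices: S_u = 155.2, S_d = 85.19
Terminal payoffs (K − S): max(-10.23, 0) = 0, max(59.81, 0) = 59.81
Node 0 (S = 115): V_0 = e^(−0.01)·[0.4421·0.0000 + 0.5579·59.8059] = 33.0361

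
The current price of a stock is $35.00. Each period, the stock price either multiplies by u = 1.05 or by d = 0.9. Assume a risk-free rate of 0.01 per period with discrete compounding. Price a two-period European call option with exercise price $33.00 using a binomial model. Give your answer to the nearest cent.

Risk-neutral probability p = (1 + 0.01 − 0.9)/(1.05 − 0.9) = 0.1100/0.1500 = 0.7333
Terminal stock prices: S_uu = 38.59, S_ud = 33.08, S_dd = 28.35
Terminal payoffs (S − K): max(5.587, 0) = 5.587, max(0.075, 0) = 0.075, max(-4.65, 0) = 0
Node u (S = 36.75): V_u = 1/1.01·[0.7333·5.5875 + 0.2667·0.0750] = 4.0767
Node d (S = 31.5): V_d = 1/1.01·[0.7333·0.0750 + 0.2667·0.0000] = 0.0545
Node 0 (S = 35): V_0 = 1/1.01·[0.7333·4.0767 + 0.2667·0.0545] = 2.9744

$2.97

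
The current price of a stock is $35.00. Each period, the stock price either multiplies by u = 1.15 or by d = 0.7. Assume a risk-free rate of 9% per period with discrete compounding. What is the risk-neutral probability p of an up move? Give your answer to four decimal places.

p = 0.8667

Risk-neutral probability p = (1 + 0.09 − 0.7)/(1.15 − 0.7) = 0.3900/0.4500 = 0.8667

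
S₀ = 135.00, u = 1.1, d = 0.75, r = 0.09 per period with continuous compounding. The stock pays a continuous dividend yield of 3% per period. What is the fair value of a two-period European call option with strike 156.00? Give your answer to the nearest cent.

Per-period risk-free factor R = e^0.09 = 1.0942; dividend-adjusted growth = e^(0.09−0.03) = 1.0618.
Risk-neutral probability p = (1.0618 − 0.75)/(1.1 − 0.75) = 0.3118/0.3500 = 0.8910
Terminal stock prices: S_uu = 163.4, S_ud = 111.4, S_dd = 75.94
Terminal payoffs (S − K): max(7.35, 0) = 7.35, max(-44.62, 0) = 0, max(-80.06, 0) = 0
Node u (S = 148.5): V_u = e^(−0.09)·[0.8910·7.3500 + 0.1090·0.0000] = 5.9849
Node d (S = 101.2): V_d = e^(−0.09)·[0.8910·0.0000 + 0.1090·0.0000] = 0.0000
Node 0 (S = 135): V_0 = e^(−0.09)·[0.8910·5.9849 + 0.1090·0.0000] = 4.8734

4.87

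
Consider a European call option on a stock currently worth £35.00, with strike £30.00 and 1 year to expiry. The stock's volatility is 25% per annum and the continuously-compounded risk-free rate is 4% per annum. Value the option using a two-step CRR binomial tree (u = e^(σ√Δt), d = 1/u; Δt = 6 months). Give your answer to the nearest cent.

CRR parameters: u = e^(σ√Δt) = e^(0.25·√0.5) = 1.1934, d = 1/u = 0.8380
Per-period rate: rΔt = 0.04·0.5 = 0.02, so R = e^0.02 = 1.0202
Risk-neutral probability p = (e^0.02 − 0.8380)/(1.1934 − 0.8380) = 0.1822/0.3554 = 0.5128
Terminal stock prices: S_uu = 49.84, S_ud = 35, S_dd = 24.58
Terminal payoffs (S − K): max(19.84, 0) = 19.84, max(5, 0) = 5, max(-5.423, 0) = 0
Node u (S = 41.77): V_u = e^(−0.02)·[0.5128·19.8442 + 0.4872·5.0000] = 12.3618
Node d (S = 29.33): V_d = e^(−0.02)·[0.5128·5.0000 + 0.4872·0.0000] = 2.5130
Node 0 (S = 35): V_0 = e^(−0.02)·[0.5128·12.3618 + 0.4872·2.5130] = 7.4134

£7.41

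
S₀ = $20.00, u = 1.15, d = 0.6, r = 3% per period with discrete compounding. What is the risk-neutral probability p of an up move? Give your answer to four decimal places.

p = 0.7818

Risk-neutral probability p = (1 + 0.03 − 0.6)/(1.15 − 0.6) = 0.4300/0.5500 = 0.7818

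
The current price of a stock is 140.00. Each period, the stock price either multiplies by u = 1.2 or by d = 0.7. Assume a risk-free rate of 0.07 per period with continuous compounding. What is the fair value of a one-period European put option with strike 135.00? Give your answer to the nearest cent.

Risk-neutral probability p = (e^0.07 − 0.7)/(1.2 − 0.7) = 0.3725/0.5000 = 0.7450
Terminal stock prices: S_u = 168, S_d = 98
Terminal payoffs (K − S): max(-33, 0) = 0, max(37, 0) = 37
Node 0 (S = 140): V_0 = e^(−0.07)·[0.7450·0.0000 + 0.2550·37.0000] = 8.7966

8.80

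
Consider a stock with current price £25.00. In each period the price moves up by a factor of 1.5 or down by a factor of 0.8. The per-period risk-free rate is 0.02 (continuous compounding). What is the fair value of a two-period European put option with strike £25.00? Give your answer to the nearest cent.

£4.06

Risk-neutral probability p = (e^0.02 − 0.8)/(1.5 − 0.8) = 0.2202/0.7000 = 0.3146
Terminal stock prices: S_uu = 56.25, S_ud = 30, S_dd = 16
Terminal payoffs (K − S): max(-31.25, 0) = 0, max(-5, 0) = 0, max(9, 0) = 9
Node u (S = 37.5): V_u = e^(−0.02)·[0.3146·0.0000 + 0.6854·0.0000] = 0.0000
Node d (S = 20): V_d = e^(−0.02)·[0.3146·0.0000 + 0.6854·9.0000] = 6.0467
Node 0 (S = 25): V_0 = e^(−0.02)·[0.3146·0.0000 + 0.6854·6.0467] = 4.0625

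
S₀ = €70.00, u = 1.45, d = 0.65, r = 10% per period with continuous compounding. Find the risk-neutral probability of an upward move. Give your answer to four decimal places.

Risk-neutral probability p = (e^0.1 − 0.65)/(1.45 − 0.65) = 0.4552/0.8000 = 0.5690

p = 0.5690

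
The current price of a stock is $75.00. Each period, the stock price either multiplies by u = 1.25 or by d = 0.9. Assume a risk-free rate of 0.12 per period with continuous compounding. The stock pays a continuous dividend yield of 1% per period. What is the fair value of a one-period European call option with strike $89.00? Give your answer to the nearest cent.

Per-period risk-free factor R = e^0.12 = 1.1275; dividend-adjusted growth = e^(0.12−0.01) = 1.1163.
Risk-neutral probability p = (1.1163 − 0.9)/(1.25 − 0.9) = 0.2163/0.3500 = 0.6179
Terminal stock prices: S_u = 93.75, S_d = 67.5
Terminal payoffs (S − K): max(4.75, 0) = 4.75, max(-21.5, 0) = 0
Node 0 (S = 75): V_0 = e^(−0.12)·[0.6179·4.7500 + 0.3821·0.0000] = 2.6033

$2.60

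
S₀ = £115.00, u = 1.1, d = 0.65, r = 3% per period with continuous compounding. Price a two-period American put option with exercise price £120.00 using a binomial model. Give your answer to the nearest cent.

Risk-neutral probability p = (e^0.03 − 0.65)/(1.1 − 0.65) = 0.3805/0.4500 = 0.8455
Terminal stock prices: S_uu = 139.2, S_ud = 82.23, S_dd = 48.59
Terminal payoffs (K − S): max(-19.15, 0) = 0, max(37.77, 0) = 37.77, max(71.41, 0) = 71.41
Node u (S = 126.5): continuation = e^(−0.03)·[0.8455·0.0000 + 0.1545·37.7750] = 5.6654; exercise value = 0.0000 ≤ continuation, so V_u = 5.6654
Node d (S = 74.75): continuation = e^(−0.03)·[0.8455·37.7750 + 0.1545·71.4125] = 41.7035; exercise value = 45.2500 > continuation, so V_d = 45.2500 (exercise)
Node 0 (S = 115): continuation = e^(−0.03)·[0.8455·5.6654 + 0.1545·45.2500] = 11.4348; exercise value = 5.0000 ≤ continuation, so V_0 = 11.4348

£11.43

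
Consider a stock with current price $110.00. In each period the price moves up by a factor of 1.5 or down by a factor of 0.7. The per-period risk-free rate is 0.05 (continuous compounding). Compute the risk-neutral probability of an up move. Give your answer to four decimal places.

p = 0.4391

Risk-neutral probability p = (e^0.05 − 0.7)/(1.5 − 0.7) = 0.3513/0.8000 = 0.4391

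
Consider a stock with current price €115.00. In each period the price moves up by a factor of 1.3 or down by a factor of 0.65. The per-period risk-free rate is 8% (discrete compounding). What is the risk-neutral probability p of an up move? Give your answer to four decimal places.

Risk-neutral probability p = (1 + 0.08 − 0.65)/(1.3 − 0.65) = 0.4300/0.6500 = 0.6615

p = 0.6615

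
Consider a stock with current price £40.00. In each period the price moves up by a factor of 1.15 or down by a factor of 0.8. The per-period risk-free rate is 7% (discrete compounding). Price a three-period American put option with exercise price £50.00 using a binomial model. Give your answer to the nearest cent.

Risk-neutral probability p = (1 + 0.07 − 0.8)/(1.15 − 0.8) = 0.2700/0.3500 = 0.7714
Terminal stock prices: S_uuu = 60.83, S_uud = 42.32, S_udd = 29.44, S_ddd = 20.48
Terminal payoffs (K − S): max(-10.83, 0) = 0, max(7.68, 0) = 7.68, max(20.56, 0) = 20.56, max(29.52, 0) = 29.52
Node uu (S = 52.9): continuation = 1/1.07·[0.7714·0.0000 + 0.2286·7.6800] = 1.6406; exercise value = 0.0000 ≤ continuation, so V_uu = 1.6406
Node ud (S = 36.8): continuation = 1/1.07·[0.7714·7.6800 + 0.2286·20.5600] = 9.9290; exercise value = 13.2000 > continuation, so V_ud = 13.2000 (exercise)
Node dd (S = 25.6): continuation = 1/1.07·[0.7714·20.5600 + 0.2286·29.5200] = 21.1290; exercise value = 24.4000 > continuation, so V_dd = 24.4000 (exercise)
Node u (S = 46): continuation = 1/1.07·[0.7714·1.6406 + 0.2286·13.2000] = 4.0026; exercise value = 4.0000 ≤ continuation, so V_u = 4.0026
Node d (S = 32): continuation = 1/1.07·[0.7714·13.2000 + 0.2286·24.4000] = 14.7290; exercise value = 18.0000 > continuation, so V_d = 18.0000 (exercise)
Node 0 (S = 40): continuation = 1/1.07·[0.7714·4.0026 + 0.2286·18.0000] = 6.7308; exercise value = 10.0000 > continuation, so V_0 = 10.0000 (exercise)

£10.00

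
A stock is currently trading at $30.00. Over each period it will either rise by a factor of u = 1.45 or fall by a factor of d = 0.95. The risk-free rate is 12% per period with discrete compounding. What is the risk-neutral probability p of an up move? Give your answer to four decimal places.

p = 0.3400

Risk-neutral probability p = (1 + 0.12 − 0.95)/(1.45 − 0.95) = 0.1700/0.5000 = 0.3400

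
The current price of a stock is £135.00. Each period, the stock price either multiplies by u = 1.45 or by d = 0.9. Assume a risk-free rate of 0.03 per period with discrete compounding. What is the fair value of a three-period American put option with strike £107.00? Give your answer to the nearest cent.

£3.50

Risk-neutral probability p = (1 + 0.03 − 0.9)/(1.45 − 0.9) = 0.1300/0.5500 = 0.2364
Terminal stock prices: S_uuu = 411.6, S_uud = 255.5, S_udd = 158.6, S_ddd = 98.42
Terminal payoffs (K − S): max(-304.6, 0) = 0, max(-148.5, 0) = 0, max(-51.56, 0) = 0, max(8.585, 0) = 8.585
Node uu (S = 283.8): continuation = 1/1.03·[0.2364·0.0000 + 0.7636·0.0000] = 0.0000; exercise value = 0.0000 ≤ continuation, so V_uu = 0.0000
Node ud (S = 176.2): continuation = 1/1.03·[0.2364·0.0000 + 0.7636·0.0000] = 0.0000; exercise value = 0.0000 ≤ continuation, so V_ud = 0.0000
Node dd (S = 109.4): continuation = 1/1.03·[0.2364·0.0000 + 0.7636·8.5850] = 6.3649; exercise value = 0.0000 ≤ continuation, so V_dd = 6.3649
Node u (S = 195.8): continuation = 1/1.03·[0.2364·0.0000 + 0.7636·0.0000] = 0.0000; exercise value = 0.0000 ≤ continuation, so V_u = 0.0000
Node d (S = 121.5): continuation = 1/1.03·[0.2364·0.0000 + 0.7636·6.3649] = 4.7189; exercise value = 0.0000 ≤ continuation, so V_d = 4.7189
Node 0 (S = 135): continuation = 1/1.03·[0.2364·0.0000 + 0.7636·4.7189] = 3.4986; exercise value = 0.0000 ≤ continuation, so V_0 = 3.4986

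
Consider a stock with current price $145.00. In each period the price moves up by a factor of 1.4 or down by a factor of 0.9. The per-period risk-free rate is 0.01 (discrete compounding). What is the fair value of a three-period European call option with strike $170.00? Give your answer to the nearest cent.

Risk-neutral probability p = (1 + 0.01 − 0.9)/(1.4 − 0.9) = 0.1100/0.5000 = 0.2200
Terminal stock prices: S_uuu = 397.9, S_uud = 255.8, S_udd = 164.4, S_ddd = 105.7
Terminal payoffs (S − K): max(227.9, 0) = 227.9, max(85.78, 0) = 85.78, max(-5.57, 0) = 0, max(-64.29, 0) = 0
Node uu (S = 284.2): V_uu = 1/1.01·[0.2200·227.8800 + 0.7800·85.7800] = 115.8832
Node ud (S = 182.7): V_ud = 1/1.01·[0.2200·85.7800 + 0.7800·0.0000] = 18.6848
Node dd (S = 117.5): V_dd = 1/1.01·[0.2200·0.0000 + 0.7800·0.0000] = 0.0000
Node u (S = 203): V_u = 1/1.01·[0.2200·115.8832 + 0.7800·18.6848] = 39.6717
Node d (S = 130.5): V_d = 1/1.01·[0.2200·18.6848 + 0.7800·0.0000] = 4.0699
Node 0 (S = 145): V_0 = 1/1.01·[0.2200·39.6717 + 0.7800·4.0699] = 11.7845

$11.78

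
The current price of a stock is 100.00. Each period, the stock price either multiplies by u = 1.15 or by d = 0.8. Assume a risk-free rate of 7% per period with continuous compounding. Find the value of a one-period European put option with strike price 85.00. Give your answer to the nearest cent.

Risk-neutral probability p = (e^0.07 − 0.8)/(1.15 − 0.8) = 0.2725/0.3500 = 0.7786
Terminal stock prices: S_u = 115, S_d = 80
Terminal payoffs (K − S): max(-30, 0) = 0, max(5, 0) = 5
Node 0 (S = 100): V_0 = e^(−0.07)·[0.7786·0.0000 + 0.2214·5.0000] = 1.0322

1.03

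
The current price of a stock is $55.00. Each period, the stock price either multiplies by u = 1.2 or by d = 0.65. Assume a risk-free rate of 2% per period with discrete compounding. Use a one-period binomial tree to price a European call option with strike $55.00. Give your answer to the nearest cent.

$7.25

Risk-neutral probability p = (1 + 0.02 − 0.65)/(1.2 − 0.65) = 0.3700/0.5500 = 0.6727
Terminal stock prices: S_u = 66, S_d = 35.75
Terminal payoffs (S − K): max(11, 0) = 11, max(-19.25, 0) = 0
Node 0 (S = 55): V_0 = 1/1.02·[0.6727·11.0000 + 0.3273·0.0000] = 7.2549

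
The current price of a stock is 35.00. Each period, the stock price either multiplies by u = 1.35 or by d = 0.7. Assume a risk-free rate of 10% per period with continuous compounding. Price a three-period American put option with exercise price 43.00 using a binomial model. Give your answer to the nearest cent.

8.21

Risk-neutral probability p = (e^0.1 − 0.7)/(1.35 − 0.7) = 0.4052/0.6500 = 0.6233
Terminal stock prices: S_uuu = 86.11, S_uud = 44.65, S_udd = 23.15, S_ddd = 12
Terminal payoffs (K − S): max(-43.11, 0) = 0, max(-1.651, 0) = 0, max(19.85, 0) = 19.85, max(31, 0) = 31
Node uu (S = 63.79): continuation = e^(−0.1)·[0.6233·0.0000 + 0.3767·0.0000] = 0.0000; exercise value = 0.0000 ≤ continuation, so V_uu = 0.0000
Node ud (S = 33.07): continuation = e^(−0.1)·[0.6233·0.0000 + 0.3767·19.8475] = 6.7643; exercise value = 9.9250 > continuation, so V_ud = 9.9250 (exercise)
Node dd (S = 17.15): continuation = e^(−0.1)·[0.6233·19.8475 + 0.3767·30.9950] = 21.7580; exercise value = 25.8500 > continuation, so V_dd = 25.8500 (exercise)
Node u (S = 47.25): continuation = e^(−0.1)·[0.6233·0.0000 + 0.3767·9.9250] = 3.3826; exercise value = 0.0000 ≤ continuation, so V_u = 3.3826
Node d (S = 24.5): continuation = e^(−0.1)·[0.6233·9.9250 + 0.3767·25.8500] = 14.4080; exercise value = 18.5000 > continuation, so V_d = 18.5000 (exercise)
Node 0 (S = 35): continuation = e^(−0.1)·[0.6233·3.3826 + 0.3767·18.5000] = 8.2130; exercise value = 8.0000 ≤ continuation, so V_0 = 8.2130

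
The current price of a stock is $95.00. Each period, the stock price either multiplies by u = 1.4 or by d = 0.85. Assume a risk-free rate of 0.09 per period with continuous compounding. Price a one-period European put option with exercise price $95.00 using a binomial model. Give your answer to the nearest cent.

Risk-neutral probability p = (e^0.09 − 0.85)/(1.4 − 0.85) = 0.2442/0.5500 = 0.4440
Terminal stock prices: S_u = 133, S_d = 80.75
Terminal payoffs (K − S): max(-38, 0) = 0, max(14.25, 0) = 14.25
Node 0 (S = 95): V_0 = e^(−0.09)·[0.4440·0.0000 + 0.5560·14.2500] = 7.2417

$7.24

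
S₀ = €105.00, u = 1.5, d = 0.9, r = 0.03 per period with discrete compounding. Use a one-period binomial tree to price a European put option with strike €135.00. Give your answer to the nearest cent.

Risk-neutral probability p = (1 + 0.03 − 0.9)/(1.5 − 0.9) = 0.1300/0.6000 = 0.2167
Terminal stock prices: S_u = 157.5, S_d = 94.5
Terminal payoffs (K − S): max(-22.5, 0) = 0, max(40.5, 0) = 40.5
Node 0 (S = 105): V_0 = 1/1.03·[0.2167·0.0000 + 0.7833·40.5000] = 30.8010

€30.80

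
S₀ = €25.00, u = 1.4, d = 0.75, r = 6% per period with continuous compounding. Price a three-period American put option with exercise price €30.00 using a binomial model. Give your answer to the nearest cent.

€6.63

Risk-neutral probability p = (e^0.06 − 0.75)/(1.4 − 0.75) = 0.3118/0.6500 = 0.4797
Terminal stock prices: S_uuu = 68.6, S_uud = 36.75, S_udd = 19.69, S_ddd = 10.55
Terminal payoffs (K − S): max(-38.6, 0) = 0, max(-6.75, 0) = 0, max(10.31, 0) = 10.31, max(19.45, 0) = 19.45
Node uu (S = 49): continuation = e^(−0.06)·[0.4797·0.0000 + 0.5203·0.0000] = 0.0000; exercise value = 0.0000 ≤ continuation, so V_uu = 0.0000
Node ud (S = 26.25): continuation = e^(−0.06)·[0.4797·0.0000 + 0.5203·10.3125] = 5.0527; exercise value = 3.7500 ≤ continuation, so V_ud = 5.0527
Node dd (S = 14.06): continuation = e^(−0.06)·[0.4797·10.3125 + 0.5203·19.4531] = 14.1904; exercise value = 15.9375 > continuation, so V_dd = 15.9375 (exercise)
Node u (S = 35): continuation = e^(−0.06)·[0.4797·0.0000 + 0.5203·5.0527] = 2.4756; exercise value = 0.0000 ≤ continuation, so V_u = 2.4756
Node d (S = 18.75): continuation = e^(−0.06)·[0.4797·5.0527 + 0.5203·15.9375] = 10.0915; exercise value = 11.2500 > continuation, so V_d = 11.2500 (exercise)
Node 0 (S = 25): continuation = e^(−0.06)·[0.4797·2.4756 + 0.5203·11.2500] = 6.6305; exercise value = 5.0000 ≤ continuation, so V_0 = 6.6305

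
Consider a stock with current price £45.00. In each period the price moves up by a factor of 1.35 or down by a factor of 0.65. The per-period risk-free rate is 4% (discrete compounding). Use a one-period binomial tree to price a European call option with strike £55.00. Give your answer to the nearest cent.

£3.08

Risk-neutral probability p = (1 + 0.04 − 0.65)/(1.35 − 0.65) = 0.3900/0.7000 = 0.5571
Terminal stock prices: S_u = 60.75, S_d = 29.25
Terminal payoffs (S − K): max(5.75, 0) = 5.75, max(-25.75, 0) = 0
Node 0 (S = 45): V_0 = 1/1.04·[0.5571·5.7500 + 0.4429·0.0000] = 3.0804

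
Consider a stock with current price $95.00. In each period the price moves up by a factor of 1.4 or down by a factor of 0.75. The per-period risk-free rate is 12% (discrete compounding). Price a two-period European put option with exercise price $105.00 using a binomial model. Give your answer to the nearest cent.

Risk-neutral probability p = (1 + 0.12 − 0.75)/(1.4 − 0.75) = 0.3700/0.6500 = 0.5692
Terminal stock prices: S_uu = 186.2, S_ud = 99.75, S_dd = 53.44
Terminal payoffs (K − S): max(-81.2, 0) = 0, max(5.25, 0) = 5.25, max(51.56, 0) = 51.56
Node u (S = 133): V_u = 1/1.12·[0.5692·0.0000 + 0.4308·5.2500] = 2.0192
Node d (S = 71.25): V_d = 1/1.12·[0.5692·5.2500 + 0.4308·51.5625] = 22.5000
Node 0 (S = 95): V_0 = 1/1.12·[0.5692·2.0192 + 0.4308·22.5000] = 9.6801

$9.68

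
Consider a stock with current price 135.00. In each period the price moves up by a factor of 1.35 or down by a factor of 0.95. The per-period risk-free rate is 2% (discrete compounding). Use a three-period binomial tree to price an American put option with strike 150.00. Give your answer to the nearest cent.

18.42

Risk-neutral probability p = (1 + 0.02 − 0.95)/(1.35 − 0.95) = 0.0700/0.4000 = 0.1750
Terminal stock prices: S_uuu = 332.2, S_uud = 233.7, S_udd = 164.5, S_ddd = 115.7
Terminal payoffs (K − S): max(-182.2, 0) = 0, max(-83.74, 0) = 0, max(-14.48, 0) = 0, max(34.25, 0) = 34.25
Node uu (S = 246): continuation = 1/1.02·[0.1750·0.0000 + 0.8250·0.0000] = 0.0000; exercise value = 0.0000 ≤ continuation, so V_uu = 0.0000
Node ud (S = 173.1): continuation = 1/1.02·[0.1750·0.0000 + 0.8250·0.0000] = 0.0000; exercise value = 0.0000 ≤ continuation, so V_ud = 0.0000
Node dd (S = 121.8): continuation = 1/1.02·[0.1750·0.0000 + 0.8250·34.2544] = 27.7057; exercise value = 28.1625 > continuation, so V_dd = 28.1625 (exercise)
Node u (S = 182.2): continuation = 1/1.02·[0.1750·0.0000 + 0.8250·0.0000] = 0.0000; exercise value = 0.0000 ≤ continuation, so V_u = 0.0000
Node d (S = 128.2): continuation = 1/1.02·[0.1750·0.0000 + 0.8250·28.1625] = 22.7785; exercise value = 21.7500 ≤ continuation, so V_d = 22.7785
Node 0 (S = 135): continuation = 1/1.02·[0.1750·0.0000 + 0.8250·22.7785] = 18.4238; exercise value = 15.0000 ≤ continuation, so V_0 = 18.4238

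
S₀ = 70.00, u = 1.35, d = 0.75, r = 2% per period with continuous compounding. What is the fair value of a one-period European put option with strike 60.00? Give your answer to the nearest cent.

Risk-neutral probability p = (e^0.02 − 0.75)/(1.35 − 0.75) = 0.2702/0.6000 = 0.4503
Terminal stock prices: S_u = 94.5, S_d = 52.5
Terminal payoffs (K − S): max(-34.5, 0) = 0, max(7.5, 0) = 7.5
Node 0 (S = 70): V_0 = e^(−0.02)·[0.4503·0.0000 + 0.5497·7.5000] = 4.0409

4.04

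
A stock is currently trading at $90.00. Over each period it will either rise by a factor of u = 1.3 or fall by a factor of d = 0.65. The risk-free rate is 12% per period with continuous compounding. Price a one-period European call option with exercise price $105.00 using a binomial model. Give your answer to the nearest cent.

$7.82

Risk-neutral probability p = (e^0.12 − 0.65)/(1.3 − 0.65) = 0.4775/0.6500 = 0.7346
Terminal stock prices: S_u = 117, S_d = 58.5
Terminal payoffs (S − K): max(12, 0) = 12, max(-46.5, 0) = 0
Node 0 (S = 90): V_0 = e^(−0.12)·[0.7346·12.0000 + 0.2654·0.0000] = 7.8185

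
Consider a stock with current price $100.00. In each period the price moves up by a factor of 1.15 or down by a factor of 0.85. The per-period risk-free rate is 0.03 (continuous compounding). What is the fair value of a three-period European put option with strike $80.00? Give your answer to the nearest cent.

Risk-neutral probability p = (e^0.03 − 0.85)/(1.15 − 0.85) = 0.1805/0.3000 = 0.6015
Terminal stock prices: S_uuu = 152.1, S_uud = 112.4, S_udd = 83.09, S_ddd = 61.41
Terminal payoffs (K − S): max(-72.09, 0) = 0, max(-32.41, 0) = 0, max(-3.087, 0) = 0, max(18.59, 0) = 18.59
Node uu (S = 132.2): V_uu = e^(−0.03)·[0.6015·0.0000 + 0.3985·0.0000] = 0.0000
Node ud (S = 97.75): V_ud = e^(−0.03)·[0.6015·0.0000 + 0.3985·0.0000] = 0.0000
Node dd (S = 72.25): V_dd = e^(−0.03)·[0.6015·0.0000 + 0.3985·18.5875] = 7.1879
Node u (S = 115): V_u = e^(−0.03)·[0.6015·0.0000 + 0.3985·0.0000] = 0.0000
Node d (S = 85): V_d = e^(−0.03)·[0.6015·0.0000 + 0.3985·7.1879] = 2.7796
Node 0 (S = 100): V_0 = e^(−0.03)·[0.6015·0.0000 + 0.3985·2.7796] = 1.0749

$1.07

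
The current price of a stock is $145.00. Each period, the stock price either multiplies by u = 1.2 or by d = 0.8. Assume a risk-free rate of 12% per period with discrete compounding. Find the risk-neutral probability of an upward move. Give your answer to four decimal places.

p = 0.8000

Risk-neutral probability p = (1 + 0.12 − 0.8)/(1.2 − 0.8) = 0.3200/0.4000 = 0.8000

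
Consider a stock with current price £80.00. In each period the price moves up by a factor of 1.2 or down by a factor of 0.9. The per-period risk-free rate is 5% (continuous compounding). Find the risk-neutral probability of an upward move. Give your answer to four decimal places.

p = 0.5042

Risk-neutral probability p = (e^0.05 − 0.9)/(1.2 − 0.9) = 0.1513/0.3000 = 0.5042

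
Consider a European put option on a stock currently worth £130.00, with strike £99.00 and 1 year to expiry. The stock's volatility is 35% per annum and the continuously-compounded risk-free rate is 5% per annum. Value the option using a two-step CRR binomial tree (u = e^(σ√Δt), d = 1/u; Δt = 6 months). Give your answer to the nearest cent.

£4.91

CRR parameters: u = e^(σ√Δt) = e^(0.35·√0.5) = 1.2808, d = 1/u = 0.7808
Per-period rate: rΔt = 0.05·0.5 = 0.025, so R = e^0.025 = 1.0253
Risk-neutral probability p = (e^0.025 − 0.7808)/(1.2808 − 0.7808) = 0.2446/0.5000 = 0.4891
Terminal stock prices: S_uu = 213.3, S_ud = 130, S_dd = 79.25
Terminal payoffs (K − S): max(-114.3, 0) = 0, max(-31, 0) = 0, max(19.75, 0) = 19.75
Node u (S = 166.5): V_u = e^(−0.025)·[0.4891·0.0000 + 0.5109·0.0000] = 0.0000
Node d (S = 101.5): V_d = e^(−0.025)·[0.4891·0.0000 + 0.5109·19.7538] = 9.8436
Node 0 (S = 130): V_0 = e^(−0.025)·[0.4891·0.0000 + 0.5109·9.8436] = 4.9053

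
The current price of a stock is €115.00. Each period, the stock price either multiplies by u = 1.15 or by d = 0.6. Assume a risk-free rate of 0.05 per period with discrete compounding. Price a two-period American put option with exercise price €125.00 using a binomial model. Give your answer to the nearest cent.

€15.86

Risk-neutral probability p = (1 + 0.05 − 0.6)/(1.15 − 0.6) = 0.4500/0.5500 = 0.8182
Terminal stock prices: S_uu = 152.1, S_ud = 79.35, S_dd = 41.4
Terminal payoffs (K − S): max(-27.09, 0) = 0, max(45.65, 0) = 45.65, max(83.6, 0) = 83.6
Node u (S = 132.2): continuation = 1/1.05·[0.8182·0.0000 + 0.1818·45.6500] = 7.9048; exercise value = 0.0000 ≤ continuation, so V_u = 7.9048
Node d (S = 69): continuation = 1/1.05·[0.8182·45.6500 + 0.1818·83.6000] = 50.0476; exercise value = 56.0000 > continuation, so V_d = 56.0000 (exercise)
Node 0 (S = 115): continuation = 1/1.05·[0.8182·7.9048 + 0.1818·56.0000] = 15.8565; exercise value = 10.0000 ≤ continuation, so V_0 = 15.8565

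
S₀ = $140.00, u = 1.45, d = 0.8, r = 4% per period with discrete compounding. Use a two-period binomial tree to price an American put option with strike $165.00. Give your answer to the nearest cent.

Risk-neutral probability p = (1 + 0.04 − 0.8)/(1.45 − 0.8) = 0.2400/0.6500 = 0.3692
Terminal stock prices: S_uu = 294.4, S_ud = 162.4, S_dd = 89.6
Terminal payoffs (K − S): max(-129.4, 0) = 0, max(2.6, 0) = 2.6, max(75.4, 0) = 75.4
Node u (S = 203): continuation = 1/1.04·[0.3692·0.0000 + 0.6308·2.6000] = 1.5769; exercise value = 0.0000 ≤ continuation, so V_u = 1.5769
Node d (S = 112): continuation = 1/1.04·[0.3692·2.6000 + 0.6308·75.4000] = 46.6538; exercise value = 53.0000 > continuation, so V_d = 53.0000 (exercise)
Node 0 (S = 140): continuation = 1/1.04·[0.3692·1.5769 + 0.6308·53.0000] = 32.7048; exercise value = 25.0000 ≤ continuation, so V_0 = 32.7048

$32.70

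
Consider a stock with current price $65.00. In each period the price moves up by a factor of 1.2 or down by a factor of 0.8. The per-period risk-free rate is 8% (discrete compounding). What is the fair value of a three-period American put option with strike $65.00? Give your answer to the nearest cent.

Risk-neutral probability p = (1 + 0.08 − 0.8)/(1.2 − 0.8) = 0.2800/0.4000 = 0.7000
Terminal stock prices: S_uuu = 112.3, S_uud = 74.88, S_udd = 49.92, S_ddd = 33.28
Terminal payoffs (K − S): max(-47.32, 0) = 0, max(-9.88, 0) = 0, max(15.08, 0) = 15.08, max(31.72, 0) = 31.72
Node uu (S = 93.6): continuation = 1/1.08·[0.7000·0.0000 + 0.3000·0.0000] = 0.0000; exercise value = 0.0000 ≤ continuation, so V_uu = 0.0000
Node ud (S = 62.4): continuation = 1/1.08·[0.7000·0.0000 + 0.3000·15.0800] = 4.1889; exercise value = 2.6000 ≤ continuation, so V_ud = 4.1889
Node dd (S = 41.6): continuation = 1/1.08·[0.7000·15.0800 + 0.3000·31.7200] = 18.5852; exercise value = 23.4000 > continuation, so V_dd = 23.4000 (exercise)
Node u (S = 78): continuation = 1/1.08·[0.7000·0.0000 + 0.3000·4.1889] = 1.1636; exercise value = 0.0000 ≤ continuation, so V_u = 1.1636
Node d (S = 52): continuation = 1/1.08·[0.7000·4.1889 + 0.3000·23.4000] = 9.2150; exercise value = 13.0000 > continuation, so V_d = 13.0000 (exercise)
Node 0 (S = 65): continuation = 1/1.08·[0.7000·1.1636 + 0.3000·13.0000] = 4.3653; exercise value = 0.0000 ≤ continuation, so V_0 = 4.3653

$4.37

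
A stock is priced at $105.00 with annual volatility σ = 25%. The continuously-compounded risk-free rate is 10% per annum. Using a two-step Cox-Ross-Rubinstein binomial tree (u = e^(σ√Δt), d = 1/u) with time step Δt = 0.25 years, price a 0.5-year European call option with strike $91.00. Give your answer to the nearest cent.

CRR parameters: u = e^(σ√Δt) = e^(0.25·√0.25) = 1.1331, d = 1/u = 0.8825
Per-period rate: rΔt = 0.1·0.25 = 0.025, so R = e^0.025 = 1.0253
Risk-neutral probability p = (e^0.025 − 0.8825)/(1.1331 − 0.8825) = 0.1428/0.2507 = 0.5698
Terminal stock prices: S_uu = 134.8, S_ud = 105, S_dd = 81.77
Terminal payoffs (S − K): max(43.82, 0) = 43.82, max(14, 0) = 14, max(-9.226, 0) = 0
Node u (S = 119): V_u = e^(−0.025)·[0.5698·43.8227 + 0.4302·14.0000] = 30.2274
Node d (S = 92.66): V_d = e^(−0.025)·[0.5698·14.0000 + 0.4302·0.0000] = 7.7801
Node 0 (S = 105): V_0 = e^(−0.025)·[0.5698·30.2274 + 0.4302·7.7801] = 20.0624

$20.06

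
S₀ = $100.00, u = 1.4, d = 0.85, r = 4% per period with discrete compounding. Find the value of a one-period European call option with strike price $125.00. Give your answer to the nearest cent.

$4.98

Risk-neutral probability p = (1 + 0.04 − 0.85)/(1.4 − 0.85) = 0.1900/0.5500 = 0.3455
Terminal stock prices: S_u = 140, S_d = 85
Terminal payoffs (S − K): max(15, 0) = 15, max(-40, 0) = 0
Node 0 (S = 100): V_0 = 1/1.04·[0.3455·15.0000 + 0.6545·0.0000] = 4.9825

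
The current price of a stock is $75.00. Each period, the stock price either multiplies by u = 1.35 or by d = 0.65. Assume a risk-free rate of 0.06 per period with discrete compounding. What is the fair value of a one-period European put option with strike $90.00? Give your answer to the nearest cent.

Risk-neutral probability p = (1 + 0.06 − 0.65)/(1.35 − 0.65) = 0.4100/0.7000 = 0.5857
Terminal stock prices: S_u = 101.2, S_d = 48.75
Terminal payoffs (K − S): max(-11.25, 0) = 0, max(41.25, 0) = 41.25
Node 0 (S = 75): V_0 = 1/1.06·[0.5857·0.0000 + 0.4143·41.2500] = 16.1220

$16.12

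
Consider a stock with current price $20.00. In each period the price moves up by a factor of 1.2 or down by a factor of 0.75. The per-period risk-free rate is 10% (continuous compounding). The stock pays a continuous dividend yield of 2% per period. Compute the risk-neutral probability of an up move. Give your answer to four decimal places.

Per-period risk-free factor R = e^0.1 = 1.1052; dividend-adjusted growth = e^(0.1−0.02) = 1.0833.
Risk-neutral probability p = (1.0833 − 0.75)/(1.2 − 0.75) = 0.3333/0.4500 = 0.7406

p = 0.7406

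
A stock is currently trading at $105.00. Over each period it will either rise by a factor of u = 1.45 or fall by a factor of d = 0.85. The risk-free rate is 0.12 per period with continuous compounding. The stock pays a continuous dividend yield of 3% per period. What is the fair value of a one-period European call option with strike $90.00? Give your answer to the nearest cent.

$22.47

Per-period risk-free factor R = e^0.12 = 1.1275; dividend-adjusted growth = e^(0.12−0.03) = 1.0942.
Risk-neutral probability p = (1.0942 − 0.85)/(1.45 − 0.85) = 0.2442/0.6000 = 0.4070
Terminal stock prices: S_u = 152.2, S_d = 89.25
Terminal payoffs (S − K): max(62.25, 0) = 62.25, max(-0.75, 0) = 0
Node 0 (S = 105): V_0 = e^(−0.12)·[0.4070·62.2500 + 0.5930·0.0000] = 22.4684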